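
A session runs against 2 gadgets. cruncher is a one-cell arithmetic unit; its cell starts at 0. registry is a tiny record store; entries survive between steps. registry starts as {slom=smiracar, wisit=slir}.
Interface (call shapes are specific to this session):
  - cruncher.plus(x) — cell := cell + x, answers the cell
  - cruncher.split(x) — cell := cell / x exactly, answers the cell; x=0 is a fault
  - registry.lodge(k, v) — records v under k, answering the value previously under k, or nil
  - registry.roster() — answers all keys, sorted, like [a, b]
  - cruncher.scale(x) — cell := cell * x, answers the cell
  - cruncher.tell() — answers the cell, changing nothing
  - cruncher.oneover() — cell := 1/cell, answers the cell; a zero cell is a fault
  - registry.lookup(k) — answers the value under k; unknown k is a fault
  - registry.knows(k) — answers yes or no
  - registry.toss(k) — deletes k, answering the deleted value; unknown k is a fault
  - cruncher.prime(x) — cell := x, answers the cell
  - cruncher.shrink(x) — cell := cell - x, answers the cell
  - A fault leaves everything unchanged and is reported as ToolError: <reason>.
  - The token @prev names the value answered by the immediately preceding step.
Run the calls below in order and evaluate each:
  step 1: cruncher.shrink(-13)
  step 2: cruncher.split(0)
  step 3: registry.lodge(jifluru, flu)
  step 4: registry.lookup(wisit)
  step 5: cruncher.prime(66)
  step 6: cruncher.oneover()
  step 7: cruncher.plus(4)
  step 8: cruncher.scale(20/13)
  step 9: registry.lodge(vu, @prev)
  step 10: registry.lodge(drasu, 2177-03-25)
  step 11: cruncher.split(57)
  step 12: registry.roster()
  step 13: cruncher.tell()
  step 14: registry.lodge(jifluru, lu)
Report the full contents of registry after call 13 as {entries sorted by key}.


Answer: {drasu=2177-03-25, jifluru=flu, slom=smiracar, vu=2650/429, wisit=slir}

Derivation:
! 1. shrink(x→-13) ~> 13
! 2. split(x→0) ~> ToolError: division by zero
! 3. lodge(k→jifluru, v→flu) ~> nil
! 4. lookup(k→wisit) ~> slir
! 5. prime(x→66) ~> 66
! 6. oneover() ~> 1/66
! 7. plus(x→4) ~> 265/66
! 8. scale(x→20/13) ~> 2650/429
! 9. lodge(k→vu, v→@prev) ~> nil
! 10. lodge(k→drasu, v→2177-03-25) ~> nil
! 11. split(x→57) ~> 2650/24453
! 12. roster() ~> [drasu, jifluru, slom, vu, wisit]
! 13. tell() ~> 2650/24453
! 14. lodge(k→jifluru, v→lu) ~> flu


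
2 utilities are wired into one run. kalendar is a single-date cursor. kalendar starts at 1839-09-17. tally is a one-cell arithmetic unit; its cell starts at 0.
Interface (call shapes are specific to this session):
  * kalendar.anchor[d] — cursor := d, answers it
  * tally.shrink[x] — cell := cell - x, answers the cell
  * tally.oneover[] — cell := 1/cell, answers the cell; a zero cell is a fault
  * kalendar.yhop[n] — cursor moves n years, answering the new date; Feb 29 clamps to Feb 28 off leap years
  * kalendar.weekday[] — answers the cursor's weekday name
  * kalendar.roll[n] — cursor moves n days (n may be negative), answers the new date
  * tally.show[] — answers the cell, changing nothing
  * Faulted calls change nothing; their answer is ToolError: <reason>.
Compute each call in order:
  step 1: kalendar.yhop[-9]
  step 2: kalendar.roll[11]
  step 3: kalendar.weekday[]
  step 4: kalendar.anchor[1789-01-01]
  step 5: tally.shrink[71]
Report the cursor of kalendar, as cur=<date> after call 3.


Answer: cur=1830-09-28

Derivation:
! kalendar.yhop(n=-9) => 1830-09-17
! kalendar.roll(n=11) => 1830-09-28
! kalendar.weekday() => Tuesday
! kalendar.anchor(d=1789-01-01) => 1789-01-01
! tally.shrink(x=71) => -71


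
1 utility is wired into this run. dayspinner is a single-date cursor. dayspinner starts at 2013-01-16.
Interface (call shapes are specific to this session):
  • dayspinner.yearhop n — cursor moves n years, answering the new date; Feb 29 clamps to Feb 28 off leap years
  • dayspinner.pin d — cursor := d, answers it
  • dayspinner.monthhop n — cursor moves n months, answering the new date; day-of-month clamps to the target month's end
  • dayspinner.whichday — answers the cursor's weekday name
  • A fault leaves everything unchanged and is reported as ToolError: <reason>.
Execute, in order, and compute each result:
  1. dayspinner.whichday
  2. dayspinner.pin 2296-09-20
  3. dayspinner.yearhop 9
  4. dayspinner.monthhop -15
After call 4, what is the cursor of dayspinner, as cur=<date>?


Answer: cur=2304-06-20

Derivation:
! dayspinner.whichday() ~> Wednesday
! dayspinner.pin(d=2296-09-20) ~> 2296-09-20
! dayspinner.yearhop(n=9) ~> 2305-09-20
! dayspinner.monthhop(n=-15) ~> 2304-06-20


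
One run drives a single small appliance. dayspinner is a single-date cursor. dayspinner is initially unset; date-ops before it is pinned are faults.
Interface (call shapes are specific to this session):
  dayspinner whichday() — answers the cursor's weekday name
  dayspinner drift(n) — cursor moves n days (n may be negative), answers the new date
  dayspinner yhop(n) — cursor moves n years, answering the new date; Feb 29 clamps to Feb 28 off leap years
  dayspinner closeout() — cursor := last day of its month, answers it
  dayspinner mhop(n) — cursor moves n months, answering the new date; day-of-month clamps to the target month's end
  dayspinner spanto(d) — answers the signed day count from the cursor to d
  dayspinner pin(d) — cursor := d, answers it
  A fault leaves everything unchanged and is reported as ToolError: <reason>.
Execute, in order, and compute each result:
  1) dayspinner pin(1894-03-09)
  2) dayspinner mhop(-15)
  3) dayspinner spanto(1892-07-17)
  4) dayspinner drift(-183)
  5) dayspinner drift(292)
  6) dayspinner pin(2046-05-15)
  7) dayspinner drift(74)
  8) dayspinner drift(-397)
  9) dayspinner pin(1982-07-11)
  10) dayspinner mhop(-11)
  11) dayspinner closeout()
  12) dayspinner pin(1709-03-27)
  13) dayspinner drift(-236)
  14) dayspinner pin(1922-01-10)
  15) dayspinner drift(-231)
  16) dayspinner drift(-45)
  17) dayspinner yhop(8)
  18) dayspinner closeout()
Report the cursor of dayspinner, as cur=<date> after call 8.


Answer: cur=2045-06-26

Derivation:
% dayspinner pin d='1894-03-09'
  1894-03-09
% dayspinner mhop n='-15'
  1892-12-09
% dayspinner spanto d='1892-07-17'
  -145
% dayspinner drift n='-183'
  1892-06-09
% dayspinner drift n='292'
  1893-03-28
% dayspinner pin d='2046-05-15'
  2046-05-15
% dayspinner drift n='74'
  2046-07-28
% dayspinner drift n='-397'
  2045-06-26
% dayspinner pin d='1982-07-11'
  1982-07-11
% dayspinner mhop n='-11'
  1981-08-11
% dayspinner closeout
  1981-08-31
% dayspinner pin d='1709-03-27'
  1709-03-27
% dayspinner drift n='-236'
  1708-08-03
% dayspinner pin d='1922-01-10'
  1922-01-10
% dayspinner drift n='-231'
  1921-05-24
% dayspinner drift n='-45'
  1921-04-09
% dayspinner yhop n='8'
  1929-04-09
% dayspinner closeout
  1929-04-30


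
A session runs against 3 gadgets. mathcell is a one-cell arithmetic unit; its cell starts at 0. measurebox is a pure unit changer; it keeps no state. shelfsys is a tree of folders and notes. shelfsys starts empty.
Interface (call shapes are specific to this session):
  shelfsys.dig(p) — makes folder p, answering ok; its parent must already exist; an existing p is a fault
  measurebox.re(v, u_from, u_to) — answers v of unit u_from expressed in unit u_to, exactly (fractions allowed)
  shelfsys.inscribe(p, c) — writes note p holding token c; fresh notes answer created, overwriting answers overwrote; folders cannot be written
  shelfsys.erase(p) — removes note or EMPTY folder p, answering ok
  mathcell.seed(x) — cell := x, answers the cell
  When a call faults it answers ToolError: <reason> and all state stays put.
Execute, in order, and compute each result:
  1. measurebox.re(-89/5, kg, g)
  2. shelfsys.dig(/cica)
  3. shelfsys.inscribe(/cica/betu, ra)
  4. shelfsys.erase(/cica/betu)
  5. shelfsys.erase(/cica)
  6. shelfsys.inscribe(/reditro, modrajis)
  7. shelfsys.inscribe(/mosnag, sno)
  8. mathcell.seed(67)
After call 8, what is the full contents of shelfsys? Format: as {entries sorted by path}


Answer: {mosnag=sno, reditro=modrajis}

Derivation:
·→ measurebox.re(v→-89/5, u_from→kg, u_to→g)
·← -17800
·→ shelfsys.dig(p→/cica)
·← ok
·→ shelfsys.inscribe(p→/cica/betu, c→ra)
·← created
·→ shelfsys.erase(p→/cica/betu)
·← ok
·→ shelfsys.erase(p→/cica)
·← ok
·→ shelfsys.inscribe(p→/reditro, c→modrajis)
·← created
·→ shelfsys.inscribe(p→/mosnag, c→sno)
·← created
·→ mathcell.seed(x→67)
·← 67


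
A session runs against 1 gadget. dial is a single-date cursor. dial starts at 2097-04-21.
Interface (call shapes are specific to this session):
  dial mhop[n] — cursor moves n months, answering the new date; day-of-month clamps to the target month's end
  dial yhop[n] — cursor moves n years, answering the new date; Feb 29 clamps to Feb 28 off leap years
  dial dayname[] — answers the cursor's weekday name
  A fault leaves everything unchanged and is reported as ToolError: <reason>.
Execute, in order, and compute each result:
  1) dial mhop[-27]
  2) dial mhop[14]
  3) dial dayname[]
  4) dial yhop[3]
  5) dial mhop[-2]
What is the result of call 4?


I try dial mhop passing n='-27', giving 2095-01-21.
I call dial mhop passing n='14': 2096-03-21.
Next I call dial dayname(): Wednesday.
I try dial yhop passing n='3', and get 2099-03-21.
I try dial mhop passing n='-2', — result: 2099-01-21.

Answer: 2099-03-21


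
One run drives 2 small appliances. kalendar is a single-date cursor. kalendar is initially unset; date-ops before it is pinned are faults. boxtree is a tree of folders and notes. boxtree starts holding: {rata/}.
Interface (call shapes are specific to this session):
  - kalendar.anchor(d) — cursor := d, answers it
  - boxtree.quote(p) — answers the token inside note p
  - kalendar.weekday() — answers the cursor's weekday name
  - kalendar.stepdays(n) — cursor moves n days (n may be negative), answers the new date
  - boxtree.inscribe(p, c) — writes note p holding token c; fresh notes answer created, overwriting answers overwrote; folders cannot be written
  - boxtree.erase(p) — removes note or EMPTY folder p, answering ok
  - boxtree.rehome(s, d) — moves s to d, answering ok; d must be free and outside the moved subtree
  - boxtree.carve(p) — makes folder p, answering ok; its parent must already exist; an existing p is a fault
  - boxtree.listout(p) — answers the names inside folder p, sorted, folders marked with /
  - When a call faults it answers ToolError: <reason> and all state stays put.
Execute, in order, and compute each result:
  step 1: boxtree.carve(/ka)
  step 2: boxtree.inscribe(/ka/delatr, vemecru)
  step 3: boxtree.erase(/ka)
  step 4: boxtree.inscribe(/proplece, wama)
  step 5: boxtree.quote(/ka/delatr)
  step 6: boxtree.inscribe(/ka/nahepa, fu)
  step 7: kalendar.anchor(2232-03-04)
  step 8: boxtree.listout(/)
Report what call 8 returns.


Answer: [ka/, proplece, rata/]

Derivation:
>> boxtree.carve(p='/ka')
<< ok
>> boxtree.inscribe(p='/ka/delatr', c='vemecru')
<< created
>> boxtree.erase(p='/ka')
<< ToolError: not empty
>> boxtree.inscribe(p='/proplece', c='wama')
<< created
>> boxtree.quote(p='/ka/delatr')
<< vemecru
>> boxtree.inscribe(p='/ka/nahepa', c='fu')
<< created
>> kalendar.anchor(d='2232-03-04')
<< 2232-03-04
>> boxtree.listout(p='/')
<< [ka/, proplece, rata/]


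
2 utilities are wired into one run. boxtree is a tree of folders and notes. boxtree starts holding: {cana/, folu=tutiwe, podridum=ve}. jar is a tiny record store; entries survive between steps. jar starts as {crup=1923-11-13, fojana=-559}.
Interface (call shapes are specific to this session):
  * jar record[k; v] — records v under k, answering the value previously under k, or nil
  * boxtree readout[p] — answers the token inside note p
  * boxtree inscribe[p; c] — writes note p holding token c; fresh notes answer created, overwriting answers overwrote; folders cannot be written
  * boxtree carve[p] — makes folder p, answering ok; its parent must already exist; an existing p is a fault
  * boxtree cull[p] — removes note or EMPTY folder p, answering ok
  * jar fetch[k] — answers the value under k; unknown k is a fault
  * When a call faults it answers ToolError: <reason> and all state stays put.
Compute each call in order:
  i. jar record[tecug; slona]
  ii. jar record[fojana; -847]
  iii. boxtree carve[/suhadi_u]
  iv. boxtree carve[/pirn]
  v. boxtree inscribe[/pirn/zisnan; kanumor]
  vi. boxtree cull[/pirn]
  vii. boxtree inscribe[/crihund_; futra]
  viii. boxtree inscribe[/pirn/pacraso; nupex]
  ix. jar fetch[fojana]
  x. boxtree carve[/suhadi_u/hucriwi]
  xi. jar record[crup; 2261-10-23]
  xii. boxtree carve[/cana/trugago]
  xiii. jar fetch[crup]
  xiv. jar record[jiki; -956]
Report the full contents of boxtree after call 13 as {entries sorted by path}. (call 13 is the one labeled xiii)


>>> jar record k: tecug v: slona
  nil
>>> jar record k: fojana v: -847
  -559
>>> boxtree carve p: /suhadi_u
  ok
>>> boxtree carve p: /pirn
  ok
>>> boxtree inscribe p: /pirn/zisnan c: kanumor
  created
>>> boxtree cull p: /pirn
  ToolError: not empty
>>> boxtree inscribe p: /crihund_ c: futra
  created
>>> boxtree inscribe p: /pirn/pacraso c: nupex
  created
>>> jar fetch k: fojana
  -847
>>> boxtree carve p: /suhadi_u/hucriwi
  ok
>>> jar record k: crup v: 2261-10-23
  1923-11-13
>>> boxtree carve p: /cana/trugago
  ok
>>> jar fetch k: crup
  2261-10-23
>>> jar record k: jiki v: -956
  nil

Answer: {cana/, cana/trugago/, crihund_=futra, folu=tutiwe, pirn/, pirn/pacraso=nupex, pirn/zisnan=kanumor, podridum=ve, suhadi_u/, suhadi_u/hucriwi/}


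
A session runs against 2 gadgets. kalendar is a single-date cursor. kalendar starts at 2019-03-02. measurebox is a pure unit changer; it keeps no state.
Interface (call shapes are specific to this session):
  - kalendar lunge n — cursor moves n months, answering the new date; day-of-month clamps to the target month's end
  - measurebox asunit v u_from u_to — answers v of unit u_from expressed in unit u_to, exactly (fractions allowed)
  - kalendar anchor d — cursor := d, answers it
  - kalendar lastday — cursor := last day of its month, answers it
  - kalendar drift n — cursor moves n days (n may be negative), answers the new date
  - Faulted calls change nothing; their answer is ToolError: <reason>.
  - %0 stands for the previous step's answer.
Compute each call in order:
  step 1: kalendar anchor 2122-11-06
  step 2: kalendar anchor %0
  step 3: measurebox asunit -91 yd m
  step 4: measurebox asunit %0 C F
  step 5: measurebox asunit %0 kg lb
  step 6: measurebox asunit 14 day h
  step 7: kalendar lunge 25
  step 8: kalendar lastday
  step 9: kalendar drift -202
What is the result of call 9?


! kalendar anchor(d=2122-11-06) == 2122-11-06
! kalendar anchor(d=%0) == 2122-11-06
! measurebox asunit(v=-91, u_from=yd, u_to=m) == -104013/1250
! measurebox asunit(v=%0, u_from=C, u_to=F) == -736117/6250
! measurebox asunit(v=%0, u_from=kg, u_to=lb) == -11777872000/45359237
! measurebox asunit(v=14, u_from=day, u_to=h) == 336
! kalendar lunge(n=25) == 2124-12-06
! kalendar lastday() == 2124-12-31
! kalendar drift(n=-202) == 2124-06-12

Answer: 2124-06-12


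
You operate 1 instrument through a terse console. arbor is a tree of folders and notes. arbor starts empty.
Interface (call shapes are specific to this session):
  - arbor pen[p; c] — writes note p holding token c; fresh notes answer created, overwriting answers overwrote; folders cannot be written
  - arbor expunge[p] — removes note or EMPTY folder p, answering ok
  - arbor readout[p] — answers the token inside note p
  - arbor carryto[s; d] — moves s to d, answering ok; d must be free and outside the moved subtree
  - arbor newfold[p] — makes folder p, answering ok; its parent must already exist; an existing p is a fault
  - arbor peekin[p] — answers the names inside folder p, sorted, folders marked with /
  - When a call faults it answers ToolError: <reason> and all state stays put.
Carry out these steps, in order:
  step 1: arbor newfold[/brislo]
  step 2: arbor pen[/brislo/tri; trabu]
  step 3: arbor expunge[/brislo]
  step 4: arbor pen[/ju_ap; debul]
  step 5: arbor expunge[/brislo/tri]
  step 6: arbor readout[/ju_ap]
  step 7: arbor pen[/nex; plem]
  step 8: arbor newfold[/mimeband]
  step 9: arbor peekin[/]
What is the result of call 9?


Answer: [brislo/, ju_ap, mimeband/, nex]

Derivation:
→ arbor newfold(p: /brislo)
← ok
→ arbor pen(p: /brislo/tri, c: trabu)
← created
→ arbor expunge(p: /brislo)
← ToolError: not empty
→ arbor pen(p: /ju_ap, c: debul)
← created
→ arbor expunge(p: /brislo/tri)
← ok
→ arbor readout(p: /ju_ap)
← debul
→ arbor pen(p: /nex, c: plem)
← created
→ arbor newfold(p: /mimeband)
← ok
→ arbor peekin(p: /)
← [brislo/, ju_ap, mimeband/, nex]


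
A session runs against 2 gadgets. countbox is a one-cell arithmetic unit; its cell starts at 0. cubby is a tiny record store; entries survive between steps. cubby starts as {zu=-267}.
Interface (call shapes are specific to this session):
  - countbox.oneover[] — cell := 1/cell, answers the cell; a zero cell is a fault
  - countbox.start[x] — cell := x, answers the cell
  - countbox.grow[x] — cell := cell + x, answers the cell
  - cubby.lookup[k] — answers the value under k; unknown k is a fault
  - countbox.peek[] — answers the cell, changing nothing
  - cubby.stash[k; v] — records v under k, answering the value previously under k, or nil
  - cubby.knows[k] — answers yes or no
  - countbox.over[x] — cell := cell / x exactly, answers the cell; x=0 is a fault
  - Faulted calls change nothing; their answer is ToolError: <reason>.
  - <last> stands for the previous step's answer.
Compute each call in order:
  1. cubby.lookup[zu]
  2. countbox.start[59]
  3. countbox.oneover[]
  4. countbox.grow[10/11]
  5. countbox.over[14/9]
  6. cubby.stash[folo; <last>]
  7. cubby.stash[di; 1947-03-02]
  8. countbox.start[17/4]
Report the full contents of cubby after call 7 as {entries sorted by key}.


Then cubby.lookup using zu, giving -267.
I run countbox.start using 59, giving 59.
Now I run countbox.oneover(), → 1/59.
Using countbox.grow using 10/11, → 601/649.
Now I run countbox.over using 14/9: 5409/9086.
Using cubby.stash using folo, <last>, and see nil.
I try cubby.stash using di, 1947-03-02, yielding nil.
Using countbox.start using 17/4, which returns 17/4.

Answer: {di=1947-03-02, folo=5409/9086, zu=-267}


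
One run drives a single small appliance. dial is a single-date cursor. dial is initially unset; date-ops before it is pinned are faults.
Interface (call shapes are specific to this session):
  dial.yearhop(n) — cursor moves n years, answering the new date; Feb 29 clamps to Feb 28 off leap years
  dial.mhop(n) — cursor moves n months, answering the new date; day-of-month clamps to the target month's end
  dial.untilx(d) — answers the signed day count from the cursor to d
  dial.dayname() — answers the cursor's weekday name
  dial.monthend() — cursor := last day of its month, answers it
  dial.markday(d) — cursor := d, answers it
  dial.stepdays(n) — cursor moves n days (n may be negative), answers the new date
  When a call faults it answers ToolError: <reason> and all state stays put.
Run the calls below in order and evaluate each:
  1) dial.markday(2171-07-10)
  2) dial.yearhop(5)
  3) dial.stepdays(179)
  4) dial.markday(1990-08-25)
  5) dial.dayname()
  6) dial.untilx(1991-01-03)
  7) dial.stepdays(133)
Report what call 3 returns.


Answer: 2177-01-05

Derivation:
// 1. markday(d='2171-07-10') : 2171-07-10
// 2. yearhop(n='5') : 2176-07-10
// 3. stepdays(n='179') : 2177-01-05
// 4. markday(d='1990-08-25') : 1990-08-25
// 5. dayname() : Saturday
// 6. untilx(d='1991-01-03') : 131
// 7. stepdays(n='133') : 1991-01-05


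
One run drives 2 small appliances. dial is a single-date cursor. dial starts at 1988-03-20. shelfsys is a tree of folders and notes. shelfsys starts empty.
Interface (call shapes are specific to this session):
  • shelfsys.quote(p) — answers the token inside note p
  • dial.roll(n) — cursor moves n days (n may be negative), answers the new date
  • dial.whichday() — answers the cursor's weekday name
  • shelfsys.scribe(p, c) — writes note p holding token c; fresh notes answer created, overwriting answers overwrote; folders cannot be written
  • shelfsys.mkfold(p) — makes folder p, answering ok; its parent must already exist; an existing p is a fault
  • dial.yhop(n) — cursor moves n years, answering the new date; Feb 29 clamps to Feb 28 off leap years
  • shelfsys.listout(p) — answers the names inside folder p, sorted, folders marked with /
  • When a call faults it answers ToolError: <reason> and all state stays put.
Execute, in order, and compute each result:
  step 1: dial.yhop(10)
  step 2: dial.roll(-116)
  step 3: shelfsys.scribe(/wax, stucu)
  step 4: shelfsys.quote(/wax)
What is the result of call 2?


[in] dial.yhop n='10'
:: 1998-03-20
[in] dial.roll n='-116'
:: 1997-11-24
[in] shelfsys.scribe p='/wax' c='stucu'
:: created
[in] shelfsys.quote p='/wax'
:: stucu

Answer: 1997-11-24


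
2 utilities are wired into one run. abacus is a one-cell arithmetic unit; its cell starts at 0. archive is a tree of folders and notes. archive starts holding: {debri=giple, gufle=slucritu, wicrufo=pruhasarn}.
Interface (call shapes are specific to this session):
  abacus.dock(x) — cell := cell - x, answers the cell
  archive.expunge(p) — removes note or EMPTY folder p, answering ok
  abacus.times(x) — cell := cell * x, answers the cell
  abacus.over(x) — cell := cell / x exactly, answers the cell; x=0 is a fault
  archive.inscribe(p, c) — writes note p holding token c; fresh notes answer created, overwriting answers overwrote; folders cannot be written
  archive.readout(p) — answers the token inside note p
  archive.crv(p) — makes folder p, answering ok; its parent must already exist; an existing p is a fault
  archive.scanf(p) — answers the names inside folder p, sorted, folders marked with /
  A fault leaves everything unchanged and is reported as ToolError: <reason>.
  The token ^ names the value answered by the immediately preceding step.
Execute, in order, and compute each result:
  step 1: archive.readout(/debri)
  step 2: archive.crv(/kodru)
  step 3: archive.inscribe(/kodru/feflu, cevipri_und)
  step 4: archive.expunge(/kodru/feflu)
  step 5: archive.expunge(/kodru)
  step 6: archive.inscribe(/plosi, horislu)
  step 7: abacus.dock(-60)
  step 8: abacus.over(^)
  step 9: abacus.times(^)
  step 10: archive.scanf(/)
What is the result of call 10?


Answer: [debri, gufle, plosi, wicrufo]

Derivation:
CALL archive.readout[/debri]
RET  giple
CALL archive.crv[/kodru]
RET  ok
CALL archive.inscribe[/kodru/feflu; cevipri_und]
RET  created
CALL archive.expunge[/kodru/feflu]
RET  ok
CALL archive.expunge[/kodru]
RET  ok
CALL archive.inscribe[/plosi; horislu]
RET  created
CALL abacus.dock[-60]
RET  60
CALL abacus.over[^]
RET  1
CALL abacus.times[^]
RET  1
CALL archive.scanf[/]
RET  [debri, gufle, plosi, wicrufo]


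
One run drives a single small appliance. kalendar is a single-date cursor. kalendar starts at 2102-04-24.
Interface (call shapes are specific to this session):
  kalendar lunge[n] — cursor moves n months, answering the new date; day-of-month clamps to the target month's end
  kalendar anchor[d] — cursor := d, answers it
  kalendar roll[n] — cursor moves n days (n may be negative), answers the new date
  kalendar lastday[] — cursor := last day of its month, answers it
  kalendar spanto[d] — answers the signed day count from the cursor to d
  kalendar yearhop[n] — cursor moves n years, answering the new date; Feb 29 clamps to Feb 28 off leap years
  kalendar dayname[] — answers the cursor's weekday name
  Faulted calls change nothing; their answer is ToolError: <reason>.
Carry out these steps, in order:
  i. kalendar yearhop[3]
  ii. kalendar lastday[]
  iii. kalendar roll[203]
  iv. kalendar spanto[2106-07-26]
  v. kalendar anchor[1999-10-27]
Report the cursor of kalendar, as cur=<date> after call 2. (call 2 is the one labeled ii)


~$ kalendar yearhop 3
  2105-04-24
~$ kalendar lastday
  2105-04-30
~$ kalendar roll 203
  2105-11-19
~$ kalendar spanto 2106-07-26
  249
~$ kalendar anchor 1999-10-27
  1999-10-27

Answer: cur=2105-04-30


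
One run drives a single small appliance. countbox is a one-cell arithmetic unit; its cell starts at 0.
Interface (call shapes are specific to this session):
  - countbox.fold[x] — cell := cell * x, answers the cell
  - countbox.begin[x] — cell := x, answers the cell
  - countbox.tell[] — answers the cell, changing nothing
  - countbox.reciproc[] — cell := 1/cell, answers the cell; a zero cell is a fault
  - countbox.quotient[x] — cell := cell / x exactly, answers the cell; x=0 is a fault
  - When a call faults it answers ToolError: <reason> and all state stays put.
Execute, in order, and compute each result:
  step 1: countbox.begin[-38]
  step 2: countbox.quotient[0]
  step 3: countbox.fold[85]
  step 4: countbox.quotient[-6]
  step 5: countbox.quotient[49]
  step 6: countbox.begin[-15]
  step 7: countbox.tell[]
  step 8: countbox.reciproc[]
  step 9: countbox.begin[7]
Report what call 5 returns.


Answer: 1615/147

Derivation:
// 1. countbox.begin(x=-38) : -38
// 2. countbox.quotient(x=0) : ToolError: division by zero
// 3. countbox.fold(x=85) : -3230
// 4. countbox.quotient(x=-6) : 1615/3
// 5. countbox.quotient(x=49) : 1615/147
// 6. countbox.begin(x=-15) : -15
// 7. countbox.tell() : -15
// 8. countbox.reciproc() : -1/15
// 9. countbox.begin(x=7) : 7


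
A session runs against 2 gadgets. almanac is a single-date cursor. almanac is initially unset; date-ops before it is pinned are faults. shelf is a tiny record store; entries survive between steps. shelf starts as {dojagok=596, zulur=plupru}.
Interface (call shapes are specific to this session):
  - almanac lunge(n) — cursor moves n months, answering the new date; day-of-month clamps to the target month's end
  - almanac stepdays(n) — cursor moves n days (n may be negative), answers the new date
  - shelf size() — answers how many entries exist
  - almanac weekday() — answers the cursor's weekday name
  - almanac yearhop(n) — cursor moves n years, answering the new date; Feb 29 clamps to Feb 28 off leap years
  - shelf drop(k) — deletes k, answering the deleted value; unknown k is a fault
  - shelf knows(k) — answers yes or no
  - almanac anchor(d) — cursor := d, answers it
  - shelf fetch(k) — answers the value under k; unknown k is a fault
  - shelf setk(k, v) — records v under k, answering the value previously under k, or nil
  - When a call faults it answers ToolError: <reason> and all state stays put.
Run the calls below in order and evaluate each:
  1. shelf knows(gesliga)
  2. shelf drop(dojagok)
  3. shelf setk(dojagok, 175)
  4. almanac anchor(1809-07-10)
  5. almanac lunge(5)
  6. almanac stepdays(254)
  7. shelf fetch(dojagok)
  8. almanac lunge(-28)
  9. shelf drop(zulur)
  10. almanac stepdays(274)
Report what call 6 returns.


Answer: 1810-08-21

Derivation:
·→ shelf knows(gesliga)
·← no
·→ shelf drop(dojagok)
·← 596
·→ shelf setk(dojagok, 175)
·← nil
·→ almanac anchor(1809-07-10)
·← 1809-07-10
·→ almanac lunge(5)
·← 1809-12-10
·→ almanac stepdays(254)
·← 1810-08-21
·→ shelf fetch(dojagok)
·← 175
·→ almanac lunge(-28)
·← 1808-04-21
·→ shelf drop(zulur)
·← plupru
·→ almanac stepdays(274)
·← 1809-01-20


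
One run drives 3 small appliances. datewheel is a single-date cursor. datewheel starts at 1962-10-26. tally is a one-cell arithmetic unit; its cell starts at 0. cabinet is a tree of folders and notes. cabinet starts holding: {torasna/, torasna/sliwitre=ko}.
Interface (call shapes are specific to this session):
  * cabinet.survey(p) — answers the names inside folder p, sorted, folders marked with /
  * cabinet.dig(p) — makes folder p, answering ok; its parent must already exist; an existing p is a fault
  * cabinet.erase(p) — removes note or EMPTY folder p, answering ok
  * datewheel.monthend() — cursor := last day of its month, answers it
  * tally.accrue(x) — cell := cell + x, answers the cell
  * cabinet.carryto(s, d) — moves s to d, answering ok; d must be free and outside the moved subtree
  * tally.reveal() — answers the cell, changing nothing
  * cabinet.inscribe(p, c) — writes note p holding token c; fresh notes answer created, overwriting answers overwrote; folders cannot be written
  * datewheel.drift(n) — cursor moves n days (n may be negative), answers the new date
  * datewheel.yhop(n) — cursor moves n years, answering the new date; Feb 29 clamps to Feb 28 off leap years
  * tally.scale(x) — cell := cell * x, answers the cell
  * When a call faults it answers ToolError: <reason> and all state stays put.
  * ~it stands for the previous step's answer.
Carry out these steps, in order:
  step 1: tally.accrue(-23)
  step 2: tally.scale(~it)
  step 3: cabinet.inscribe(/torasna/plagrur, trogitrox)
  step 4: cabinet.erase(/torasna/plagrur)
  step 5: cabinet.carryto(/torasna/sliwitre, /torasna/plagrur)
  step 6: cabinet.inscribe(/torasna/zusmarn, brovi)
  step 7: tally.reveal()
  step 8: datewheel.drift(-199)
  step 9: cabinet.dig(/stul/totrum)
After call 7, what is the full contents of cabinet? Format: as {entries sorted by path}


Next I call tally.accrue using x=-23, giving -23.
Next I call tally.scale using x=~it, which returns 529.
I try cabinet.inscribe using p=/torasna/plagrur, c=trogitrox, and observe created.
Calling cabinet.erase using p=/torasna/plagrur, — result: ok.
Invoking cabinet.carryto using s=/torasna/sliwitre, d=/torasna/plagrur, yielding ok.
I try cabinet.inscribe using p=/torasna/zusmarn, c=brovi, → created.
I invoke tally.reveal, and get 529.
Next I call datewheel.drift using n=-199, yielding 1962-04-10.
Invoking cabinet.dig using p=/stul/totrum, and get ToolError: no parent.

Answer: {torasna/, torasna/plagrur=ko, torasna/zusmarn=brovi}


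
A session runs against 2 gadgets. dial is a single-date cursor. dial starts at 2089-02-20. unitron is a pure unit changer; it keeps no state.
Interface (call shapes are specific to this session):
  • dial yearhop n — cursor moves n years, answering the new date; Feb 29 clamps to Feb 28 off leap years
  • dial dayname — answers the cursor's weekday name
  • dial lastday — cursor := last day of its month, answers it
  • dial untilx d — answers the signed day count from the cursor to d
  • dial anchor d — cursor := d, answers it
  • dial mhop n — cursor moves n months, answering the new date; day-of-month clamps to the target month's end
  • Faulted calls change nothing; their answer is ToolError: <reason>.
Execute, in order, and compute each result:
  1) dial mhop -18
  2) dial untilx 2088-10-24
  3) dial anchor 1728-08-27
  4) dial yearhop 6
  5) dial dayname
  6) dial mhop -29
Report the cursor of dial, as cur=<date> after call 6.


→ dial mhop(-18)
← 2087-08-20
→ dial untilx(2088-10-24)
← 431
→ dial anchor(1728-08-27)
← 1728-08-27
→ dial yearhop(6)
← 1734-08-27
→ dial dayname()
← Friday
→ dial mhop(-29)
← 1732-03-27

Answer: cur=1732-03-27


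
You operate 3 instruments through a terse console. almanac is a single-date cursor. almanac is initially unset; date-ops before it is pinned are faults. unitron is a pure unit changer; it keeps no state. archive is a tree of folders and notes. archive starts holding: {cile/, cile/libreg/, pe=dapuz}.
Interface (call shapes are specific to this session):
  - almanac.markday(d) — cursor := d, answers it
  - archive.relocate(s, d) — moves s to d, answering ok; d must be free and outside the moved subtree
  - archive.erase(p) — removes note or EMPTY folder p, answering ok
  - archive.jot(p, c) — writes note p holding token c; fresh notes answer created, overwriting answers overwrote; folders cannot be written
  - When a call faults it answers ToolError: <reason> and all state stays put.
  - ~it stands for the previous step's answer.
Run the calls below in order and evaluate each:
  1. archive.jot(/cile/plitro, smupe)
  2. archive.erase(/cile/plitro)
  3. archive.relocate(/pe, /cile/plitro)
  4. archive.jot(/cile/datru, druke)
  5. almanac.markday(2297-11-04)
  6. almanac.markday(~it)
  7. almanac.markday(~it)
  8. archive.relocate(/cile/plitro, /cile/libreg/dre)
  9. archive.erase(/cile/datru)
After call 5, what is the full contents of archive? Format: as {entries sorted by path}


Answer: {cile/, cile/datru=druke, cile/libreg/, cile/plitro=dapuz}

Derivation:
→ jot(p=/cile/plitro, c=smupe)
← created
→ erase(p=/cile/plitro)
← ok
→ relocate(s=/pe, d=/cile/plitro)
← ok
→ jot(p=/cile/datru, c=druke)
← created
→ markday(d=2297-11-04)
← 2297-11-04
→ markday(d=~it)
← 2297-11-04
→ markday(d=~it)
← 2297-11-04
→ relocate(s=/cile/plitro, d=/cile/libreg/dre)
← ok
→ erase(p=/cile/datru)
← ok


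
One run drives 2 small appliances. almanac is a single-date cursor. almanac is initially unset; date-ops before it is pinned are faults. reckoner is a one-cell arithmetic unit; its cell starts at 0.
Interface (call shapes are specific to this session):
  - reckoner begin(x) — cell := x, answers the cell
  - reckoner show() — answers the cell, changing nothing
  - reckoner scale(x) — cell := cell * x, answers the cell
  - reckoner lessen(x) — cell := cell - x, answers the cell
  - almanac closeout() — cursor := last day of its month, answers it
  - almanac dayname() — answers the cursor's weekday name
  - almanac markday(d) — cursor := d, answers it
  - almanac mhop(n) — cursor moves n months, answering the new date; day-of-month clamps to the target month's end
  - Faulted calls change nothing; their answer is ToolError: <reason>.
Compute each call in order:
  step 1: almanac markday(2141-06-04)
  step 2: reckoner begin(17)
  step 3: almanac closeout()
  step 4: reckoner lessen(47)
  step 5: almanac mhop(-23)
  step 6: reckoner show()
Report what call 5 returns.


Answer: 2139-07-30

Derivation:
I try almanac markday on d='2141-06-04', and see 2141-06-04.
I run reckoner begin on x='17', which returns 17.
Then almanac closeout, yielding 2141-06-30.
I call reckoner lessen on x='47': -30.
Invoking almanac mhop on n='-23', and see 2139-07-30.
Next I call reckoner show, yielding -30.


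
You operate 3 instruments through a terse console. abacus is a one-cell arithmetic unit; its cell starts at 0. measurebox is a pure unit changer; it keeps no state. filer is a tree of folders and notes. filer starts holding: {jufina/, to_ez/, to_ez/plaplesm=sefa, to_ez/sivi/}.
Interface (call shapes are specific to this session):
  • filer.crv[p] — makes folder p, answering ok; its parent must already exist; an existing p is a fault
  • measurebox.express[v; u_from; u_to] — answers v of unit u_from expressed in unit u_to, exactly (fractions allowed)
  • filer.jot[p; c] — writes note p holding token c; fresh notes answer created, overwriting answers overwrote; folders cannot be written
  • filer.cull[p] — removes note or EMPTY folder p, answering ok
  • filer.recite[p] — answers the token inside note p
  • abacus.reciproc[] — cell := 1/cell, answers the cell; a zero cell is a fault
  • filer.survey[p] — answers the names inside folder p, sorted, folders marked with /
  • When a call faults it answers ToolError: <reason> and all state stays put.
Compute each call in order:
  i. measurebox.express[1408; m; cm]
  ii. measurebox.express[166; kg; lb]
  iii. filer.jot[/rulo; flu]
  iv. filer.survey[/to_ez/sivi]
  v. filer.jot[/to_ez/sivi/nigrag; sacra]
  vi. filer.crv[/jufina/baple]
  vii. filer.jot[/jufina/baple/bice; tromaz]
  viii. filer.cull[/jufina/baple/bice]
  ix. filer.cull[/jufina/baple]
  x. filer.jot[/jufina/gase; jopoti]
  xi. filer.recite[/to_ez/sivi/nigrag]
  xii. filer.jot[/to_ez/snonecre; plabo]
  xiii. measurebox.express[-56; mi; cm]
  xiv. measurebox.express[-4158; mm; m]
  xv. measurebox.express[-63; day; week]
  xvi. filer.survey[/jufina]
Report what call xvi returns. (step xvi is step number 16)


Answer: [gase]

Derivation:
;; 1. express(v→1408, u_from→m, u_to→cm) => 140800
;; 2. express(v→166, u_from→kg, u_to→lb) => 16600000000/45359237
;; 3. jot(p→/rulo, c→flu) => created
;; 4. survey(p→/to_ez/sivi) => []
;; 5. jot(p→/to_ez/sivi/nigrag, c→sacra) => created
;; 6. crv(p→/jufina/baple) => ok
;; 7. jot(p→/jufina/baple/bice, c→tromaz) => created
;; 8. cull(p→/jufina/baple/bice) => ok
;; 9. cull(p→/jufina/baple) => ok
;; 10. jot(p→/jufina/gase, c→jopoti) => created
;; 11. recite(p→/to_ez/sivi/nigrag) => sacra
;; 12. jot(p→/to_ez/snonecre, c→plabo) => created
;; 13. express(v→-56, u_from→mi, u_to→cm) => -45061632/5
;; 14. express(v→-4158, u_from→mm, u_to→m) => -2079/500
;; 15. express(v→-63, u_from→day, u_to→week) => -9
;; 16. survey(p→/jufina) => [gase]


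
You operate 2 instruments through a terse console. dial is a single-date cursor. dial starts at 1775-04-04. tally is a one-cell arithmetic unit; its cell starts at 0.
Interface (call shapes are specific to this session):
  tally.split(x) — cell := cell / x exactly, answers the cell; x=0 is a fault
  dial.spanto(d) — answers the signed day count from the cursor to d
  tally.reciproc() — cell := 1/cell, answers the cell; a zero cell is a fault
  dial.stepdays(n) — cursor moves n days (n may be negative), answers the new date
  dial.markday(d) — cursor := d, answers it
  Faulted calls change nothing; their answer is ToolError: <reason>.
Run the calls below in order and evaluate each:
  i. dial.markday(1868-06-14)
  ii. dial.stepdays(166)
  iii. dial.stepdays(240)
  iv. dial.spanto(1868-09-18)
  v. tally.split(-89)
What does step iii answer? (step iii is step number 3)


Answer: 1869-07-25

Derivation:
! 1. markday(d→1868-06-14) ~> 1868-06-14
! 2. stepdays(n→166) ~> 1868-11-27
! 3. stepdays(n→240) ~> 1869-07-25
! 4. spanto(d→1868-09-18) ~> -310
! 5. split(x→-89) ~> 0


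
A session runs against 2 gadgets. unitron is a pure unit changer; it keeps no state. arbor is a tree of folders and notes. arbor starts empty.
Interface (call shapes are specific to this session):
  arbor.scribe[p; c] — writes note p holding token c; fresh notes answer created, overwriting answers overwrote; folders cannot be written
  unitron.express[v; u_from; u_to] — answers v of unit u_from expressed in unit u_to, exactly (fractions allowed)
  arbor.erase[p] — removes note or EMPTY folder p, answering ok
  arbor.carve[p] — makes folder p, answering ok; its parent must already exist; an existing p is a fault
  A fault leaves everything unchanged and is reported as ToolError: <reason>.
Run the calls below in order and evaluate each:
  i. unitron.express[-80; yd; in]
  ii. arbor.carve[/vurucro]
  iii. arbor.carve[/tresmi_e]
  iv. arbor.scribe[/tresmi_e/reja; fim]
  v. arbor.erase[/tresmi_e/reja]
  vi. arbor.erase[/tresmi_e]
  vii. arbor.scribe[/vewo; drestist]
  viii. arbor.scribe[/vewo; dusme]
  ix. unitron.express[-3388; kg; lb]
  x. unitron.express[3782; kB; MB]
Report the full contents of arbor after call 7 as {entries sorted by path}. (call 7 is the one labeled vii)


Answer: {vewo=drestist, vurucro/}

Derivation:
>>> unitron.express v→-80 u_from→yd u_to→in
[out] -2880
>>> arbor.carve p→/vurucro
[out] ok
>>> arbor.carve p→/tresmi_e
[out] ok
>>> arbor.scribe p→/tresmi_e/reja c→fim
[out] created
>>> arbor.erase p→/tresmi_e/reja
[out] ok
>>> arbor.erase p→/tresmi_e
[out] ok
>>> arbor.scribe p→/vewo c→drestist
[out] created
>>> arbor.scribe p→/vewo c→dusme
[out] overwrote
>>> unitron.express v→-3388 u_from→kg u_to→lb
[out] -4400000000/589081
>>> unitron.express v→3782 u_from→kB u_to→MB
[out] 1891/500


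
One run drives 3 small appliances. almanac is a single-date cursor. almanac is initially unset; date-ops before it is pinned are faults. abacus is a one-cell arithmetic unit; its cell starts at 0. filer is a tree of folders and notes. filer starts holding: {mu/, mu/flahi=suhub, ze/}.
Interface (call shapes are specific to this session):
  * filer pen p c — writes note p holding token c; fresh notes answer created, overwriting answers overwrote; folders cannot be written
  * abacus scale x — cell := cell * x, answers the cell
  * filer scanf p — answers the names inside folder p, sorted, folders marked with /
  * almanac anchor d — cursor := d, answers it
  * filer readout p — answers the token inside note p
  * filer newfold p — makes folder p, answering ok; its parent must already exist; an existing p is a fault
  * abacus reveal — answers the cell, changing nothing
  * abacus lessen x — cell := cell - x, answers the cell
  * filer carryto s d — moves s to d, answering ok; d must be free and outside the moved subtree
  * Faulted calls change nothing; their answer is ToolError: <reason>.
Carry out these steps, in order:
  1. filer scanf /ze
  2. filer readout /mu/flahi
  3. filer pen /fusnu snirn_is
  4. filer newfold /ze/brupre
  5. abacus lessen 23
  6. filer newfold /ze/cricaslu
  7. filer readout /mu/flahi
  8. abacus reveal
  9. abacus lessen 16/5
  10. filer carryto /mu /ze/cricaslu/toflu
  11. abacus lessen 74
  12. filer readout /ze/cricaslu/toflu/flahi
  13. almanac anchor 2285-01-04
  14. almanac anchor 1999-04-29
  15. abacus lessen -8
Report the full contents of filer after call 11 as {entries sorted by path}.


-- filer scanf(p=/ze) : []
-- filer readout(p=/mu/flahi) : suhub
-- filer pen(p=/fusnu, c=snirn_is) : created
-- filer newfold(p=/ze/brupre) : ok
-- abacus lessen(x=23) : -23
-- filer newfold(p=/ze/cricaslu) : ok
-- filer readout(p=/mu/flahi) : suhub
-- abacus reveal() : -23
-- abacus lessen(x=16/5) : -131/5
-- filer carryto(s=/mu, d=/ze/cricaslu/toflu) : ok
-- abacus lessen(x=74) : -501/5
-- filer readout(p=/ze/cricaslu/toflu/flahi) : suhub
-- almanac anchor(d=2285-01-04) : 2285-01-04
-- almanac anchor(d=1999-04-29) : 1999-04-29
-- abacus lessen(x=-8) : -461/5

Answer: {fusnu=snirn_is, ze/, ze/brupre/, ze/cricaslu/, ze/cricaslu/toflu/, ze/cricaslu/toflu/flahi=suhub}
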